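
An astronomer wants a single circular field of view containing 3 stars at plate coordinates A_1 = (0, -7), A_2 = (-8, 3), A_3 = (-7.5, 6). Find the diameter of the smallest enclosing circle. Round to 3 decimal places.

Side lengths²: A_1A_2² = 164, A_1A_3² = 225.25, A_2A_3² = 9.25.
Since A_1A_3² = 225.25 ≥ 164 + 9.25 = 173.25, the angle opposite A_1A_3 is not acute, so the smallest enclosing circle has A_1A_3 as diameter.
Centre = midpoint of A_1A_3 = (-3.75, -0.5), r² = 225.25/4 = 56.3125.
Diameter = 2r = 2√(56.3125) ≈ 15.008.

15.008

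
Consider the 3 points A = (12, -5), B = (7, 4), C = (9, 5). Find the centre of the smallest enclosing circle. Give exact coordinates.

(473/46, -3/46)

Side lengths²: AB² = 106, AC² = 109, BC² = 5.
Since AC² = 109 < 106 + 5 = 111, the triangle is acute, so the smallest enclosing circle is the circumcircle.
Circumcentre = (473/46, -3/46), r² = 28885/1058.
Centre = (473/46, -3/46).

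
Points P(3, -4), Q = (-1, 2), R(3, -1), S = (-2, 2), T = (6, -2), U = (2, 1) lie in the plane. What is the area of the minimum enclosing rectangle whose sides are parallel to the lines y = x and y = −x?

30

In coordinates u = x + y, v = x − y the rectangle is axis-aligned; the map (x,y)→(u,v) scales areas by 2.
u-values: -1, 1, 2, 0, 4, 3; range = 4 − (-1) = 5.
v-values: 7, -3, 4, -4, 8, 1; range = 8 − (-4) = 12.
Area = (5 × 12) / 2 = 30.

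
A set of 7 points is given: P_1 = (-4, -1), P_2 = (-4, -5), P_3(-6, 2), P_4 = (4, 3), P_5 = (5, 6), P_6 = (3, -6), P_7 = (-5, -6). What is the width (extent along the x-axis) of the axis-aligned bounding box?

max x = 5, min x = -6, so width = 11.

11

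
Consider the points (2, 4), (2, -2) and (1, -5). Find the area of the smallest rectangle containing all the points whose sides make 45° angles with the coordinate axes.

40

In coordinates u = x + y, v = x − y the rectangle is axis-aligned; the map (x,y)→(u,v) scales areas by 2.
u-values: 6, 0, -4; range = 6 − (-4) = 10.
v-values: -2, 4, 6; range = 6 − (-2) = 8.
Area = (10 × 8) / 2 = 40.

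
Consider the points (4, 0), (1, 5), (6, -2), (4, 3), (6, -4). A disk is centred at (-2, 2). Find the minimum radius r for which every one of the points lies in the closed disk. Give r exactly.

10

The required radius is the distance from (-2, 2) to the farthest point.
Squared distances: 40, 18, 80, 37, 100.
Maximum is 100, attained at (6, -4).
r = √100 = 10.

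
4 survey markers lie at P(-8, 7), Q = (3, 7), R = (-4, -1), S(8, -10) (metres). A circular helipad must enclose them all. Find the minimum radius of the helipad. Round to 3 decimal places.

A smallest enclosing disk is always determined by at most three of the input points on its boundary.
The farthest pair is P–S with squared distance 545. The circle on this segment as diameter has centre (0, -1.5) and r² = 545/4 = 136.25.
Check Q: distance² to centre = 81.25 ≤ 136.25, so it lies inside.
All remaining points lie in this disk, and no smaller disk contains both endpoints, so this is the minimum enclosing circle.
r = √(136.25) ≈ 11.673.

11.673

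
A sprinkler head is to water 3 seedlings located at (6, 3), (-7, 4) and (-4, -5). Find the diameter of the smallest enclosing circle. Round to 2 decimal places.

13.90

Call the three points A, B, C in the order given.
Side lengths²: AB² = 170, AC² = 164, BC² = 90.
Since AB² = 170 < 164 + 90 = 254, the triangle is acute, so the smallest enclosing circle is the circumcircle.
Circumcentre = (-13/19, 21/19), r² = 17425/361.
Diameter = 2r = 2√(17425/361) ≈ 13.90.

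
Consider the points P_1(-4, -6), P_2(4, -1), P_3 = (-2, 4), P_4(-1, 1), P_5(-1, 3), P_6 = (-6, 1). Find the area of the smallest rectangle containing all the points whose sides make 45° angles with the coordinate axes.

78

In coordinates u = x + y, v = x − y the rectangle is axis-aligned; the map (x,y)→(u,v) scales areas by 2.
u-values: -10, 3, 2, 0, 2, -5; range = 3 − (-10) = 13.
v-values: 2, 5, -6, -2, -4, -7; range = 5 − (-7) = 12.
Area = (13 × 12) / 2 = 78.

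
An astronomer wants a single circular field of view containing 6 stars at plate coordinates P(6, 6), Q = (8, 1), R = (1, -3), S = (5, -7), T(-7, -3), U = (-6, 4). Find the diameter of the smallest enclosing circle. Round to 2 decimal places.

The minimum enclosing circle of a finite set is fixed by two of the points (as a diameter) or three (as a circumcircle).
The minimum enclosing circle is determined by three boundary points: P, S, T.
Their circumcentre is (0.625, -0.125) with r² = 66.40625.
The farthest remaining point U is at distance² 60.90625 ≤ 66.40625.
Diameter = 2r = 2√(66.40625) ≈ 16.30.

16.30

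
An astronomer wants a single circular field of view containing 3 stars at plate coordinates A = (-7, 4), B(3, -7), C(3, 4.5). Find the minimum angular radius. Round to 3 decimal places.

Side lengths²: AB² = 221, AC² = 100.25, BC² = 132.25.
Since AB² = 221 < 132.25 + 100.25 = 232.5, the triangle is acute, so the smallest enclosing circle is the circumcircle.
Circumcentre = (-1.725, -1.25), r² = 55.388125.
r = √(55.388125) ≈ 7.442.

7.442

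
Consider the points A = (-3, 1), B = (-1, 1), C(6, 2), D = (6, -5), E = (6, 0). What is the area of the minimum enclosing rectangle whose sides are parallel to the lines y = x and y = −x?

75

In coordinates u = x + y, v = x − y the rectangle is axis-aligned; the map (x,y)→(u,v) scales areas by 2.
u-values: -2, 0, 8, 1, 6; range = 8 − (-2) = 10.
v-values: -4, -2, 4, 11, 6; range = 11 − (-4) = 15.
Area = (10 × 15) / 2 = 75.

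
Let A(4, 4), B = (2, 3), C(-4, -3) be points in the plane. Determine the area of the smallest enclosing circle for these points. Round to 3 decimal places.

Side lengths²: AB² = 5, AC² = 113, BC² = 72.
Since AC² = 113 ≥ 72 + 5 = 77, the angle opposite AC is not acute, so the smallest enclosing circle has AC as diameter.
Centre = midpoint of AC = (0, 0.5), r² = 113/4 = 28.25.
Area = π·r² = π·28.25 ≈ 88.750.

88.750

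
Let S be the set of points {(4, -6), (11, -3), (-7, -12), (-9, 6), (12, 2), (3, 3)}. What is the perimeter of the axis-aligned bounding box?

78

Width = max x − min x = 12 − (-9) = 21.
Height = max y − min y = 6 − (-12) = 18.
Perimeter = 2(21 + 18) = 78.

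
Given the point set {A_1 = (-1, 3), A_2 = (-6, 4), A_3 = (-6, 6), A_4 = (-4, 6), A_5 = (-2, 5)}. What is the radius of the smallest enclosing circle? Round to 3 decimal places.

2.915

The minimum enclosing circle of a finite set is fixed by two of the points (as a diameter) or three (as a circumcircle).
The farthest pair is A_1–A_3 with squared distance 34. The circle on this segment as diameter has centre (-3.5, 4.5) and r² = 34/4 = 8.5.
Check A_2: distance² to centre = 6.5 ≤ 8.5, so it lies inside.
All remaining points lie in this disk, and no smaller disk contains both endpoints, so this is the minimum enclosing circle.
r = √(8.5) ≈ 2.915.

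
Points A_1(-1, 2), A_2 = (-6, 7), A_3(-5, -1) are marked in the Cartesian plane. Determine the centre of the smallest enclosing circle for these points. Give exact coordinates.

(-69/14, 43/14)

Side lengths²: A_1A_2² = 50, A_1A_3² = 25, A_2A_3² = 65.
Since A_2A_3² = 65 < 50 + 25 = 75, the triangle is acute, so the smallest enclosing circle is the circumcircle.
Circumcentre = (-69/14, 43/14), r² = 1625/98.
Centre = (-69/14, 43/14).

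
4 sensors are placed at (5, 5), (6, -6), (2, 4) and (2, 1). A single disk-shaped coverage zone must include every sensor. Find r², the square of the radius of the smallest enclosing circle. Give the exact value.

The minimum enclosing circle of a finite set is fixed by two of the points (as a diameter) or three (as a circumcircle).
The minimum enclosing circle is determined by three boundary points: (5, 5), (6, -6), (2, 4).
Their circumcentre is (88/17, -9/17) with r² = 8845/289.
The farthest remaining point (2, 1) is at distance² 3592/289 ≤ 8845/289.

8845/289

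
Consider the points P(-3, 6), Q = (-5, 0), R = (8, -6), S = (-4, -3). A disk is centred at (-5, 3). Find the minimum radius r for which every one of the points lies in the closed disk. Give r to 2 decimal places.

15.81

The required radius is the distance from (-5, 3) to the farthest point.
Squared distances: 13, 9, 250, 37.
Maximum is 250, attained at R.
r = √250 ≈ 15.81.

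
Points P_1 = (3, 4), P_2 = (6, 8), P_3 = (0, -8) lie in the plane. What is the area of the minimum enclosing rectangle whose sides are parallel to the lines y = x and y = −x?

In coordinates u = x + y, v = x − y the rectangle is axis-aligned; the map (x,y)→(u,v) scales areas by 2.
u-values: 7, 14, -8; range = 14 − (-8) = 22.
v-values: -1, -2, 8; range = 8 − (-2) = 10.
Area = (22 × 10) / 2 = 110.

110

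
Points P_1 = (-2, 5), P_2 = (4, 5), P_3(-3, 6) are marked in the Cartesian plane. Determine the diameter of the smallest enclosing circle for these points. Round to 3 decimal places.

7.071

Side lengths²: P_1P_2² = 36, P_1P_3² = 2, P_2P_3² = 50.
Since P_2P_3² = 50 ≥ 36 + 2 = 38, the angle opposite P_2P_3 is not acute, so the smallest enclosing circle has P_2P_3 as diameter.
Centre = midpoint of P_2P_3 = (0.5, 5.5), r² = 50/4 = 12.5.
Diameter = 2r = 2√(12.5) ≈ 7.071.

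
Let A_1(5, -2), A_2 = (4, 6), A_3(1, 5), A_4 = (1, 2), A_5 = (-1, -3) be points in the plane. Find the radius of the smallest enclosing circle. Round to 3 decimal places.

5.148

The farthest pair is A_2–A_5 with squared distance 106. The circle on this segment as diameter has centre (1.5, 1.5) and r² = 106/4 = 26.5.
Check A_1: distance² to centre = 24.5 ≤ 26.5, so it lies inside.
All remaining points lie in this disk, and no smaller disk contains both endpoints, so this is the minimum enclosing circle.
r = √(26.5) ≈ 5.148.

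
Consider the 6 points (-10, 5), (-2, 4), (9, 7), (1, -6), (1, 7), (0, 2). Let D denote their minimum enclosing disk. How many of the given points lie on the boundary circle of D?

3

The minimum enclosing circle of a finite set is fixed by two of the points (as a diameter) or three (as a circumcircle).
The minimum enclosing circle is determined by three boundary points: (-10, 5), (9, 7), (1, -6).
Their circumcentre is (-11/42, 157/42) with r² = 85045/882.
The farthest remaining point (1, 7) is at distance² 10789/882 ≤ 85045/882.
The points at distance exactly r from the centre are (-10, 5), (9, 7), (1, -6) — 3 points.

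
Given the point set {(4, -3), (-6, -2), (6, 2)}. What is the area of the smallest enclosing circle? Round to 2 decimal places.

125.66

Call the three points A, B, C in the order given.
Side lengths²: AB² = 101, AC² = 29, BC² = 160.
Since BC² = 160 ≥ 101 + 29 = 130, the angle opposite BC is not acute, so the smallest enclosing circle has BC as diameter.
Centre = midpoint of BC = (0, 0), r² = 160/4 = 40.
Area = π·r² = π·40 ≈ 125.66.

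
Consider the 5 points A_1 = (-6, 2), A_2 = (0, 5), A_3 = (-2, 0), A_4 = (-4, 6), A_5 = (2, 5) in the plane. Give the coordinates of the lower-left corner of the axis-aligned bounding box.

x-range [-6, 2], y-range [0, 6].
The lower-left corner is (-6, 0).

(-6, 0)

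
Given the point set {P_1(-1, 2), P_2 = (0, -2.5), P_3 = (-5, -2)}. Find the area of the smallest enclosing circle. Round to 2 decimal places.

Side lengths²: P_1P_2² = 21.25, P_1P_3² = 32, P_2P_3² = 25.25.
Since P_1P_3² = 32 < 25.25 + 21.25 = 46.5, the triangle is acute, so the smallest enclosing circle is the circumcircle.
Circumcentre = (-103/44, -29/44), r² = 8585/968.
Area = π·r² = π·8585/968 ≈ 27.86.

27.86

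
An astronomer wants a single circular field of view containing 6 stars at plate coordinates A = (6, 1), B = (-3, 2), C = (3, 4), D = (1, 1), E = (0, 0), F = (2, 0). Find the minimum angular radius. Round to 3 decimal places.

4.528

By Welzl's lemma the MEC is supported by two points (diametrically opposite) or three points (on a circumcircle).
The farthest pair is A–B with squared distance 82. The circle on this segment as diameter has centre (1.5, 1.5) and r² = 82/4 = 20.5.
Check C: distance² to centre = 8.5 ≤ 20.5, so it lies inside.
All remaining points lie in this disk, and no smaller disk contains both endpoints, so this is the minimum enclosing circle.
r = √(20.5) ≈ 4.528.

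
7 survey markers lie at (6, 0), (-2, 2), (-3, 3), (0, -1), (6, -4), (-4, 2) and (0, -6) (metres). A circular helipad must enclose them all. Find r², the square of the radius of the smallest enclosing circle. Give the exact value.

By Welzl's lemma the MEC is supported by two points (diametrically opposite) or three points (on a circumcircle).
The farthest pair is (6, -4)–(-4, 2) with squared distance 136. The circle on this segment as diameter has centre (1, -1) and r² = 136/4 = 34.
Check (6, 0): distance² to centre = 26 ≤ 34, so it lies inside.
All remaining points lie in this disk, and no smaller disk contains both endpoints, so this is the minimum enclosing circle.

34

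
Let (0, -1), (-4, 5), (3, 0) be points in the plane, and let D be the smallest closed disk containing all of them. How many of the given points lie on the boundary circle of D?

2

Call the three points A, B, C in the order given.
Side lengths²: AB² = 52, AC² = 10, BC² = 74.
Since BC² = 74 ≥ 52 + 10 = 62, the angle opposite BC is not acute, so the smallest enclosing circle has BC as diameter.
Centre = midpoint of BC = (-0.5, 2.5), r² = 74/4 = 18.5.
The points at distance exactly r from the centre are (-4, 5), (3, 0) — 2 points.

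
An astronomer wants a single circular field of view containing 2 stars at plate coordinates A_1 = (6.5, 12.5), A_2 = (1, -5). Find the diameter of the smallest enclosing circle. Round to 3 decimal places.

The smallest circle enclosing two points has them as diameter endpoints.
Centre = midpoint = (3.75, 3.75); r² = |A_1A_2|²/4 = 336.5/4 = 84.125.
Diameter = 2r = 2√(84.125) ≈ 18.344.

18.344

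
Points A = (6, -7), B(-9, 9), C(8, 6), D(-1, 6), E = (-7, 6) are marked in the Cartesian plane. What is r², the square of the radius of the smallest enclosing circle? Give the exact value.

By Welzl's lemma the MEC is supported by two points (diametrically opposite) or three points (on a circumcircle).
The farthest pair is A–B with squared distance 481. The circle on this segment as diameter has centre (-1.5, 1) and r² = 481/4 = 120.25.
Check C: distance² to centre = 115.25 ≤ 120.25, so it lies inside.
All remaining points lie in this disk, and no smaller disk contains both endpoints, so this is the minimum enclosing circle.

120.25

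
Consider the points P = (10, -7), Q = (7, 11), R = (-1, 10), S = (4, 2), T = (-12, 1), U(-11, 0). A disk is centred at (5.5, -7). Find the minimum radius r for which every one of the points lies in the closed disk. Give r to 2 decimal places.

19.24

The required radius is the distance from (5.5, -7) to the farthest point.
Squared distances: 20.25, 326.25, 331.25, 83.25, 370.25, 321.25.
Maximum is 370.25, attained at T.
r = √(370.25) ≈ 19.24.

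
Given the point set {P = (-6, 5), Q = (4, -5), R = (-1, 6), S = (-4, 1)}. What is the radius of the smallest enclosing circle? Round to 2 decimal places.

The farthest pair is P–Q with squared distance 200. The circle on this segment as diameter has centre (-1, 0) and r² = 200/4 = 50.
Check R: distance² to centre = 36 ≤ 50, so it lies inside.
All remaining points lie in this disk, and no smaller disk contains both endpoints, so this is the minimum enclosing circle.
r = √50 ≈ 7.07.

7.07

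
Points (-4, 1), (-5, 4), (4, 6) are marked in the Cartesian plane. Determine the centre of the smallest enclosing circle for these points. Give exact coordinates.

Call the three points A, B, C in the order given.
Side lengths²: AB² = 10, AC² = 89, BC² = 85.
Since AC² = 89 < 85 + 10 = 95, the triangle is acute, so the smallest enclosing circle is the circumcircle.
Circumcentre = (-15/58, 227/58), r² = 37825/1682.
Centre = (-15/58, 227/58).

(-15/58, 227/58)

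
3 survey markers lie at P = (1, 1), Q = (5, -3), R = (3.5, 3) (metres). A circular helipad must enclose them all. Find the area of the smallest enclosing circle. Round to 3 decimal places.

Side lengths²: PQ² = 32, PR² = 10.25, QR² = 38.25.
Since QR² = 38.25 < 32 + 10.25 = 42.25, the triangle is acute, so the smallest enclosing circle is the circumcircle.
Circumcentre = (47/12, -1/12), r² = 697/72.
Area = π·r² = π·697/72 ≈ 30.412.

30.412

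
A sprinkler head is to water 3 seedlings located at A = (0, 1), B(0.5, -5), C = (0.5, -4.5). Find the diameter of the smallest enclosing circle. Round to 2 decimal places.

Side lengths²: AB² = 36.25, AC² = 30.5, BC² = 0.25.
Since AB² = 36.25 ≥ 30.5 + 0.25 = 30.75, the angle opposite AB is not acute, so the smallest enclosing circle has AB as diameter.
Centre = midpoint of AB = (0.25, -2), r² = 36.25/4 = 9.0625.
Diameter = 2r = 2√(9.0625) ≈ 6.02.

6.02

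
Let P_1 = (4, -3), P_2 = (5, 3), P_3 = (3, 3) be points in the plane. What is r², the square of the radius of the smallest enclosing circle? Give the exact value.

1369/144

Side lengths²: P_1P_2² = 37, P_1P_3² = 37, P_2P_3² = 4.
Since P_1P_3² = 37 < 37 + 4 = 41, the triangle is acute, so the smallest enclosing circle is the circumcircle.
Circumcentre = (4, 1/12), r² = 1369/144.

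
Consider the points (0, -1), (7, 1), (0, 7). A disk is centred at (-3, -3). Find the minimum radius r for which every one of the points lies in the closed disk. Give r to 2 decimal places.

10.77

The required radius is the distance from (-3, -3) to the farthest point.
Squared distances: 13, 116, 109.
Maximum is 116, attained at (7, 1).
r = √116 ≈ 10.77.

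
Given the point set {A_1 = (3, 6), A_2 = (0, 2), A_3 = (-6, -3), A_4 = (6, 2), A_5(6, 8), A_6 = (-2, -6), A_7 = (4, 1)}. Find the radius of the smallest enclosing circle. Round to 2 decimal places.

By Welzl's lemma the MEC is supported by two points (diametrically opposite) or three points (on a circumcircle).
The minimum enclosing circle is determined by three boundary points: A_3, A_5, A_6.
Their circumcentre is (0.6875, 1.75) with r² = 67.28515625.
The farthest remaining point A_4 is at distance² 28.28515625 ≤ 67.28515625.
r = √(67.28515625) ≈ 8.20.

8.20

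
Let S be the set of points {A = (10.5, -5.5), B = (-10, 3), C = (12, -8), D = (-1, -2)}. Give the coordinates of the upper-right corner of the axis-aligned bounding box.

(12, 3)

x-range [-10, 12], y-range [-8, 3].
The upper-right corner is (12, 3).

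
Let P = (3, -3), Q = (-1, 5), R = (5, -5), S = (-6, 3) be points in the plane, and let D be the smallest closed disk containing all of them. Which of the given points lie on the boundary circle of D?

The minimum enclosing circle of a finite set is fixed by two of the points (as a diameter) or three (as a circumcircle).
The farthest pair is R–S with squared distance 185. The circle on this segment as diameter has centre (-0.5, -1) and r² = 185/4 = 46.25.
Check P: distance² to centre = 16.25 ≤ 46.25, so it lies inside.
All remaining points lie in this disk, and no smaller disk contains both endpoints, so this is the minimum enclosing circle.
The points at distance exactly r from the centre are R, S — 2 points.

R, S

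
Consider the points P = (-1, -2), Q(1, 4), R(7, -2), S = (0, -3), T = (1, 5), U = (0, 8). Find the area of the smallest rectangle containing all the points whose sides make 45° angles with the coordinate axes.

In coordinates u = x + y, v = x − y the rectangle is axis-aligned; the map (x,y)→(u,v) scales areas by 2.
u-values: -3, 5, 5, -3, 6, 8; range = 8 − (-3) = 11.
v-values: 1, -3, 9, 3, -4, -8; range = 9 − (-8) = 17.
Area = (11 × 17) / 2 = 93.5.

93.5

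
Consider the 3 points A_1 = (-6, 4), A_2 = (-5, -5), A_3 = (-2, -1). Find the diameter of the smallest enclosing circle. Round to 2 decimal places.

9.06

Side lengths²: A_1A_2² = 82, A_1A_3² = 41, A_2A_3² = 25.
Since A_1A_2² = 82 ≥ 41 + 25 = 66, the angle opposite A_1A_2 is not acute, so the smallest enclosing circle has A_1A_2 as diameter.
Centre = midpoint of A_1A_2 = (-5.5, -0.5), r² = 82/4 = 20.5.
Diameter = 2r = 2√(20.5) ≈ 9.06.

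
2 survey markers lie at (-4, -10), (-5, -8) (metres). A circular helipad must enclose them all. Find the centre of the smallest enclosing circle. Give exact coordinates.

The smallest circle enclosing two points has them as diameter endpoints.
Centre = midpoint = (-4.5, -9); r² = |(-4, -10)−(-5, -8)|²/4 = 5/4 = 1.25.
Centre = (-4.5, -9).

(-4.5, -9)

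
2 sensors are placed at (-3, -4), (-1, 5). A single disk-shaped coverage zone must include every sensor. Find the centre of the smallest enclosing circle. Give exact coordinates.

(-2, 0.5)

The smallest circle enclosing two points has them as diameter endpoints.
Centre = midpoint = (-2, 0.5); r² = |(-3, -4)−(-1, 5)|²/4 = 85/4 = 21.25.
Centre = (-2, 0.5).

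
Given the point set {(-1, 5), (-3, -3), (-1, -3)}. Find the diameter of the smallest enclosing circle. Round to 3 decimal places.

8.246

Call the three points A, B, C in the order given.
Side lengths²: AB² = 68, AC² = 64, BC² = 4.
Since AB² = 68 ≥ 64 + 4 = 68, the angle opposite AB is not acute, so the smallest enclosing circle has AB as diameter.
Centre = midpoint of AB = (-2, 1), r² = 68/4 = 17.
Diameter = 2r = 2√17 ≈ 8.246.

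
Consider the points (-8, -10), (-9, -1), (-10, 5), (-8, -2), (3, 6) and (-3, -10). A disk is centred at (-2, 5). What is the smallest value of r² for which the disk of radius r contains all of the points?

The required radius is the distance from (-2, 5) to the farthest point.
Squared distances: 261, 85, 64, 85, 26, 226.
Maximum is 261, attained at (-8, -10).

261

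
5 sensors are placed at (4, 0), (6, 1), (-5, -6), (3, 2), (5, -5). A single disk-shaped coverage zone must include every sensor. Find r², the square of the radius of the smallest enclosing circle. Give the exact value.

42.5

The minimum enclosing circle of a finite set is fixed by two of the points (as a diameter) or three (as a circumcircle).
The farthest pair is (6, 1)–(-5, -6) with squared distance 170. The circle on this segment as diameter has centre (0.5, -2.5) and r² = 170/4 = 42.5.
Check (4, 0): distance² to centre = 18.5 ≤ 42.5, so it lies inside.
All remaining points lie in this disk, and no smaller disk contains both endpoints, so this is the minimum enclosing circle.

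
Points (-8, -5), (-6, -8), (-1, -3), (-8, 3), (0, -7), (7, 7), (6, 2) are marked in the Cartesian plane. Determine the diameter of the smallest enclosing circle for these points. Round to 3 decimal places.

A smallest enclosing disk is always determined by at most three of the input points on its boundary.
The farthest pair is (-6, -8)–(7, 7) with squared distance 394. The circle on this segment as diameter has centre (0.5, -0.5) and r² = 394/4 = 98.5.
Check (-8, -5): distance² to centre = 92.5 ≤ 98.5, so it lies inside.
All remaining points lie in this disk, and no smaller disk contains both endpoints, so this is the minimum enclosing circle.
Diameter = 2r = 2√(98.5) ≈ 19.849.

19.849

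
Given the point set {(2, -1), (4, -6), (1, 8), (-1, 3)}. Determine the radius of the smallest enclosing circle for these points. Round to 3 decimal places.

7.159

The minimum enclosing circle of a finite set is fixed by two of the points (as a diameter) or three (as a circumcircle).
The farthest pair is (4, -6)–(1, 8) with squared distance 205. The circle on this segment as diameter has centre (2.5, 1) and r² = 205/4 = 51.25.
Check (2, -1): distance² to centre = 4.25 ≤ 51.25, so it lies inside.
All remaining points lie in this disk, and no smaller disk contains both endpoints, so this is the minimum enclosing circle.
r = √(51.25) ≈ 7.159.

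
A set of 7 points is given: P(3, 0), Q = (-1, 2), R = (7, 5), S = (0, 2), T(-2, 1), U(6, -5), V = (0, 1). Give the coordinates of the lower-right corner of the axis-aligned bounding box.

x-range [-2, 7], y-range [-5, 5].
The lower-right corner is (7, -5).

(7, -5)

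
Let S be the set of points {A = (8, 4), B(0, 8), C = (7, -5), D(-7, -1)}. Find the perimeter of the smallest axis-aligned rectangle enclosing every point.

56

Width = max x − min x = 8 − (-7) = 15.
Height = max y − min y = 8 − (-5) = 13.
Perimeter = 2(15 + 13) = 56.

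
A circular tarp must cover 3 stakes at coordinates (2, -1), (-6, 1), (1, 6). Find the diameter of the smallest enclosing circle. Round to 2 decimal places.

Call the three points A, B, C in the order given.
Side lengths²: AB² = 68, AC² = 50, BC² = 74.
Since BC² = 74 < 68 + 50 = 118, the triangle is acute, so the smallest enclosing circle is the circumcircle.
Circumcentre = (-40/27, 56/27), r² = 15725/729.
Diameter = 2r = 2√(15725/729) ≈ 9.29.

9.29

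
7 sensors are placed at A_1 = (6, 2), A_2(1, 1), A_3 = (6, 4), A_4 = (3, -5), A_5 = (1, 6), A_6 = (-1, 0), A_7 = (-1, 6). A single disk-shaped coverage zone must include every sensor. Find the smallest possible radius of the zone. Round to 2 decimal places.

5.86

A smallest enclosing disk is always determined by at most three of the input points on its boundary.
The minimum enclosing circle is determined by three boundary points: A_3, A_4, A_7.
Their circumcentre is (57/46, 27/46) with r² = 36305/1058.
The farthest remaining point A_5 is at distance² 31061/1058 ≤ 36305/1058.
r = √(36305/1058) ≈ 5.86.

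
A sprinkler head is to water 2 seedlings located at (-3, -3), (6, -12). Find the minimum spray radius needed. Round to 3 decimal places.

6.364

The smallest circle enclosing two points has them as diameter endpoints.
Centre = midpoint = (1.5, -7.5); r² = |(-3, -3)−(6, -12)|²/4 = 162/4 = 40.5.
r = √(40.5) ≈ 6.364.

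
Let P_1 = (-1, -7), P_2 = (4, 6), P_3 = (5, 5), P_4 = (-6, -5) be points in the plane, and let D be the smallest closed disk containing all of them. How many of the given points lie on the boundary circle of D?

3

The minimum enclosing circle is determined by three boundary points: P_2, P_3, P_4.
Their circumcentre is (-31/42, 11/42) with r² = 48841/882.
The farthest remaining point P_1 is at distance² 46573/882 ≤ 48841/882.
The points at distance exactly r from the centre are P_2, P_3, P_4 — 3 points.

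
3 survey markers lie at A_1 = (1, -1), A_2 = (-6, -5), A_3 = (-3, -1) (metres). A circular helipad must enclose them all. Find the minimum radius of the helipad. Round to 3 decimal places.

4.031

Side lengths²: A_1A_2² = 65, A_1A_3² = 16, A_2A_3² = 25.
Since A_1A_2² = 65 ≥ 25 + 16 = 41, the angle opposite A_1A_2 is not acute, so the smallest enclosing circle has A_1A_2 as diameter.
Centre = midpoint of A_1A_2 = (-2.5, -3), r² = 65/4 = 16.25.
r = √(16.25) ≈ 4.031.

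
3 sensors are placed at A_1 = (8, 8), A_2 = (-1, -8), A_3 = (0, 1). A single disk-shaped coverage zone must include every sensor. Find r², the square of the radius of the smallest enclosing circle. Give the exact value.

Side lengths²: A_1A_2² = 337, A_1A_3² = 113, A_2A_3² = 82.
Since A_1A_2² = 337 ≥ 113 + 82 = 195, the angle opposite A_1A_2 is not acute, so the smallest enclosing circle has A_1A_2 as diameter.
Centre = midpoint of A_1A_2 = (3.5, 0), r² = 337/4 = 84.25.

84.25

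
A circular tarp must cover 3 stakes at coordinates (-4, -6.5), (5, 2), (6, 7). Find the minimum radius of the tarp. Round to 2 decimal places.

Call the three points A, B, C in the order given.
Side lengths²: AB² = 153.25, AC² = 282.25, BC² = 26.
Since AC² = 282.25 ≥ 153.25 + 26 = 179.25, the angle opposite AC is not acute, so the smallest enclosing circle has AC as diameter.
Centre = midpoint of AC = (1, 0.25), r² = 282.25/4 = 70.5625.
r = √(70.5625) ≈ 8.40.

8.40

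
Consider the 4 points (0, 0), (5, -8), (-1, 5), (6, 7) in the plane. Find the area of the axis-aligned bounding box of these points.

105

x ranges over [-1, 6], width 7.
y ranges over [-8, 7], height 15.
Area = 7 × 15 = 105.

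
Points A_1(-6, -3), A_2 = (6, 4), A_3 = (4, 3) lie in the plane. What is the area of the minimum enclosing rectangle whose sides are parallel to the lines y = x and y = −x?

In coordinates u = x + y, v = x − y the rectangle is axis-aligned; the map (x,y)→(u,v) scales areas by 2.
u-values: -9, 10, 7; range = 10 − (-9) = 19.
v-values: -3, 2, 1; range = 2 − (-3) = 5.
Area = (19 × 5) / 2 = 47.5.

47.5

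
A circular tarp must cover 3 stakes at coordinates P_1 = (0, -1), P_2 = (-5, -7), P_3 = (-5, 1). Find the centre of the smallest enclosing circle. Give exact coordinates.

(-3.7, -3)

Side lengths²: P_1P_2² = 61, P_1P_3² = 29, P_2P_3² = 64.
Since P_2P_3² = 64 < 61 + 29 = 90, the triangle is acute, so the smallest enclosing circle is the circumcircle.
Circumcentre = (-3.7, -3), r² = 17.69.
Centre = (-3.7, -3).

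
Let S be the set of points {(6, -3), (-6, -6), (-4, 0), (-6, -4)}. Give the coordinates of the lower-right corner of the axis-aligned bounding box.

(6, -6)

x-range [-6, 6], y-range [-6, 0].
The lower-right corner is (6, -6).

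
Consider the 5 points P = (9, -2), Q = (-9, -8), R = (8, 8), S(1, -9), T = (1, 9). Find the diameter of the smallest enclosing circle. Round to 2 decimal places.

23.35

A smallest enclosing disk is always determined by at most three of the input points on its boundary.
The farthest pair is Q–R with squared distance 545. The circle on this segment as diameter has centre (-0.5, 0) and r² = 545/4 = 136.25.
Check P: distance² to centre = 94.25 ≤ 136.25, so it lies inside.
All remaining points lie in this disk, and no smaller disk contains both endpoints, so this is the minimum enclosing circle.
Diameter = 2r = 2√(136.25) ≈ 23.35.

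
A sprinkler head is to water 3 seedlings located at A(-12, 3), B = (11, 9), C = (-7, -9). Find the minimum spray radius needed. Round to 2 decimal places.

Side lengths²: AB² = 565, AC² = 169, BC² = 648.
Since BC² = 648 < 565 + 169 = 734, the triangle is acute, so the smallest enclosing circle is the circumcircle.
Circumcentre = (25/34, 43/34), r² = 95485/578.
r = √(95485/578) ≈ 12.85.

12.85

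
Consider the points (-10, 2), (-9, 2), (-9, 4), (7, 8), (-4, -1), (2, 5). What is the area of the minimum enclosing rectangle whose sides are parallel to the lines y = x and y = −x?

138

In coordinates u = x + y, v = x − y the rectangle is axis-aligned; the map (x,y)→(u,v) scales areas by 2.
u-values: -8, -7, -5, 15, -5, 7; range = 15 − (-8) = 23.
v-values: -12, -11, -13, -1, -3, -3; range = -1 − (-13) = 12.
Area = (23 × 12) / 2 = 138.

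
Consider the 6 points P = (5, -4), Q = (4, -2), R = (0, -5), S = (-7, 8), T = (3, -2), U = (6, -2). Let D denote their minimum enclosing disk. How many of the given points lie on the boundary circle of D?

2

A smallest enclosing disk is always determined by at most three of the input points on its boundary.
The farthest pair is P–S with squared distance 288. The circle on this segment as diameter has centre (-1, 2) and r² = 288/4 = 72.
Check Q: distance² to centre = 41 ≤ 72, so it lies inside.
All remaining points lie in this disk, and no smaller disk contains both endpoints, so this is the minimum enclosing circle.
The points at distance exactly r from the centre are P, S — 2 points.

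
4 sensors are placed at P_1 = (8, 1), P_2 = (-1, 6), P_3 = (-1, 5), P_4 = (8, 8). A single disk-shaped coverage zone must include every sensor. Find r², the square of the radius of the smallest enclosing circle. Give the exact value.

4505/162

By Welzl's lemma the MEC is supported by two points (diametrically opposite) or three points (on a circumcircle).
The minimum enclosing circle is determined by three boundary points: P_1, P_2, P_4.
Their circumcentre is (73/18, 4.5) with r² = 4505/162.
The farthest remaining point P_3 is at distance² 4181/162 ≤ 4505/162.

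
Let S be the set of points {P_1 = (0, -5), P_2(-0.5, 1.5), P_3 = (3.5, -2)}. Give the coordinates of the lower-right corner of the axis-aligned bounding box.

(3.5, -5)

x-range [-0.5, 3.5], y-range [-5, 1.5].
The lower-right corner is (3.5, -5).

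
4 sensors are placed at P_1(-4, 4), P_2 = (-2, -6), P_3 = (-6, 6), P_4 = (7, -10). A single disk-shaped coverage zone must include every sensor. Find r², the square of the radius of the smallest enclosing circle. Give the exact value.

106.25

By Welzl's lemma the MEC is supported by two points (diametrically opposite) or three points (on a circumcircle).
The farthest pair is P_3–P_4 with squared distance 425. The circle on this segment as diameter has centre (0.5, -2) and r² = 425/4 = 106.25.
Check P_1: distance² to centre = 56.25 ≤ 106.25, so it lies inside.
All remaining points lie in this disk, and no smaller disk contains both endpoints, so this is the minimum enclosing circle.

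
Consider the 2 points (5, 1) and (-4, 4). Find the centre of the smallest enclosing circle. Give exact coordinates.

(0.5, 2.5)

The smallest circle enclosing two points has them as diameter endpoints.
Centre = midpoint = (0.5, 2.5); r² = |(5, 1)−(-4, 4)|²/4 = 90/4 = 22.5.
Centre = (0.5, 2.5).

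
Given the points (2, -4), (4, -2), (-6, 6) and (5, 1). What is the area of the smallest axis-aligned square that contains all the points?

The bounding box has width 11 and height 10.
An axis-aligned square enclosing the set must have side ≥ max(width, height).
So the minimum side is max(11, 10) = 11.
Area = 11² = 121.

121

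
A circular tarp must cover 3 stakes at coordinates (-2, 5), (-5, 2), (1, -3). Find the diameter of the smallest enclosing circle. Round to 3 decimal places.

8.579

Call the three points A, B, C in the order given.
Side lengths²: AB² = 18, AC² = 73, BC² = 61.
Since AC² = 73 < 61 + 18 = 79, the triangle is acute, so the smallest enclosing circle is the circumcircle.
Circumcentre = (-19/22, 19/22), r² = 4453/242.
Diameter = 2r = 2√(4453/242) ≈ 8.579.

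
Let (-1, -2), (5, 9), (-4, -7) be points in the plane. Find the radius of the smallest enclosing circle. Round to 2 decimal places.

Call the three points A, B, C in the order given.
Side lengths²: AB² = 157, AC² = 34, BC² = 337.
Since BC² = 337 ≥ 157 + 34 = 191, the angle opposite BC is not acute, so the smallest enclosing circle has BC as diameter.
Centre = midpoint of BC = (0.5, 1), r² = 337/4 = 84.25.
r = √(84.25) ≈ 9.18.

9.18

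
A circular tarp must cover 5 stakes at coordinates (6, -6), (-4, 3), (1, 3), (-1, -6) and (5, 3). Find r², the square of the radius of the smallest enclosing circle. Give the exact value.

45.25

By Welzl's lemma the MEC is supported by two points (diametrically opposite) or three points (on a circumcircle).
The farthest pair is (6, -6)–(-4, 3) with squared distance 181. The circle on this segment as diameter has centre (1, -1.5) and r² = 181/4 = 45.25.
Check (1, 3): distance² to centre = 20.25 ≤ 45.25, so it lies inside.
All remaining points lie in this disk, and no smaller disk contains both endpoints, so this is the minimum enclosing circle.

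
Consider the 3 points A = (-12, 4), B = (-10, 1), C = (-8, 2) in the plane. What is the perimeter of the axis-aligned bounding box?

14

Width = max x − min x = -8 − (-12) = 4.
Height = max y − min y = 4 − 1 = 3.
Perimeter = 2(4 + 3) = 14.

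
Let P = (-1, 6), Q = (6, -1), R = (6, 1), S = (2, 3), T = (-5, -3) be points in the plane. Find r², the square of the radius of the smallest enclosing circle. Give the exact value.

12125/338

By Welzl's lemma the MEC is supported by two points (diametrically opposite) or three points (on a circumcircle).
The minimum enclosing circle is determined by three boundary points: P, Q, T.
Their circumcentre is (3/26, 3/26) with r² = 12125/338.
The farthest remaining point R is at distance² 11969/338 ≤ 12125/338.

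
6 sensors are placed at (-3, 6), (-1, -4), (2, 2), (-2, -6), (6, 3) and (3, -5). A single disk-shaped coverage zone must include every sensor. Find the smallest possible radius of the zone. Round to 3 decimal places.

A smallest enclosing disk is always determined by at most three of the input points on its boundary.
The minimum enclosing circle is determined by three boundary points: (-3, 6), (-2, -6), (6, 3).
Their circumcentre is (1/14, 3/14) with r² = 4205/98.
The farthest remaining point (3, -5) is at distance² 3505/98 ≤ 4205/98.
r = √(4205/98) ≈ 6.550.

6.550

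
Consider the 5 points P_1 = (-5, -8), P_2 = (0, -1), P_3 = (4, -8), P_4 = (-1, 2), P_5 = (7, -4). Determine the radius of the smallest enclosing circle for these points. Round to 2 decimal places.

The minimum enclosing circle is determined by three boundary points: P_1, P_4, P_5.
Their circumcentre is (6/13, -57/13) with r² = 7250/169.
The farthest remaining point P_3 is at distance² 4325/169 ≤ 7250/169.
r = √(7250/169) ≈ 6.55.

6.55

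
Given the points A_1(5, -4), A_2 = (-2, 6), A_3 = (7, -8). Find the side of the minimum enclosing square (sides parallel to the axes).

14

The bounding box has width 9 and height 14.
An axis-aligned square enclosing the set must have side ≥ max(width, height).
So the minimum side is max(9, 14) = 14.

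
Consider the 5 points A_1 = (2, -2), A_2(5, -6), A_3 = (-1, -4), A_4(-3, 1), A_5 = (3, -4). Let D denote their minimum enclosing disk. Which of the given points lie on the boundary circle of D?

A_2, A_4

By Welzl's lemma the MEC is supported by two points (diametrically opposite) or three points (on a circumcircle).
The farthest pair is A_2–A_4 with squared distance 113. The circle on this segment as diameter has centre (1, -2.5) and r² = 113/4 = 28.25.
Check A_1: distance² to centre = 1.25 ≤ 28.25, so it lies inside.
All remaining points lie in this disk, and no smaller disk contains both endpoints, so this is the minimum enclosing circle.
The points at distance exactly r from the centre are A_2, A_4 — 2 points.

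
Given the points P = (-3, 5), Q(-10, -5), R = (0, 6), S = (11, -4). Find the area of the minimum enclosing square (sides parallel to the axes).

441

The bounding box has width 21 and height 11.
An axis-aligned square enclosing the set must have side ≥ max(width, height).
So the minimum side is max(21, 11) = 21.
Area = 21² = 441.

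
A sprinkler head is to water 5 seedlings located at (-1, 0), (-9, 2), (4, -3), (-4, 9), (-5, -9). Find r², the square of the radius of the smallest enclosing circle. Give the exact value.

81.25

A smallest enclosing disk is always determined by at most three of the input points on its boundary.
The farthest pair is (-4, 9)–(-5, -9) with squared distance 325. The circle on this segment as diameter has centre (-4.5, 0) and r² = 325/4 = 81.25.
Check (-1, 0): distance² to centre = 12.25 ≤ 81.25, so it lies inside.
All remaining points lie in this disk, and no smaller disk contains both endpoints, so this is the minimum enclosing circle.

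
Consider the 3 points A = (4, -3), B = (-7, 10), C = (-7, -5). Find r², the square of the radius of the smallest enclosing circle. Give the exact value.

Side lengths²: AB² = 290, AC² = 125, BC² = 225.
Since AB² = 290 < 225 + 125 = 350, the triangle is acute, so the smallest enclosing circle is the circumcircle.
Circumcentre = (-59/22, 2.5), r² = 18125/242.

18125/242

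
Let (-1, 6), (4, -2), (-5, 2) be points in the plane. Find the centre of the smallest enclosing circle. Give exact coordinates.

Call the three points A, B, C in the order given.
Side lengths²: AB² = 89, AC² = 32, BC² = 97.
Since BC² = 97 < 89 + 32 = 121, the triangle is acute, so the smallest enclosing circle is the circumcircle.
Circumcentre = (-1/26, 27/26), r² = 8633/338.
Centre = (-1/26, 27/26).

(-1/26, 27/26)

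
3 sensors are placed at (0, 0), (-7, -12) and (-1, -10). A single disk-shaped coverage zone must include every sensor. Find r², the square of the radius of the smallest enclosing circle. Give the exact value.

Call the three points A, B, C in the order given.
Side lengths²: AB² = 193, AC² = 101, BC² = 40.
Since AB² = 193 ≥ 101 + 40 = 141, the angle opposite AB is not acute, so the smallest enclosing circle has AB as diameter.
Centre = midpoint of AB = (-3.5, -6), r² = 193/4 = 48.25.

48.25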